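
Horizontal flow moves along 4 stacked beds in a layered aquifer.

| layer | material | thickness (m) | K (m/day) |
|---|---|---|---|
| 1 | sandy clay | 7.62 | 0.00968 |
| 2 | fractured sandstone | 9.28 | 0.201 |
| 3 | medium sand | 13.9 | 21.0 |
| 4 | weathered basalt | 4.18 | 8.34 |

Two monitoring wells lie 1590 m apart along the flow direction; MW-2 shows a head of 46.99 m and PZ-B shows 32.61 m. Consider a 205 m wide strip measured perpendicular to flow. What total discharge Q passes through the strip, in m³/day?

Flow is parallel to layering, so each bed carries its own Darcy discharge and the transmissivities add.
Σ(K_i·b_i) = 0.00968×7.62 + 0.201×9.28 + 21.0×13.9 + 8.34×4.18 = 328.7 m²/day.
Hydraulic gradient i = (46.99 − 32.61) / 1590 = 14.38 / 1590 = 0.009044.
Q = Σ(K_i·b_i) · W · i = 328.7 × 205 × 0.009044 = 609.4 m³/day.

609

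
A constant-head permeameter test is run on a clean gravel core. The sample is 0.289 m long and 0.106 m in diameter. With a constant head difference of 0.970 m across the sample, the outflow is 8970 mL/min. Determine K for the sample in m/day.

Cross-sectional area A = π·(d/2)² = π × (0.106/2)² = 0.008825 m².
Convert discharge: 8970 mL/min = 0.0001495 m³/s.
Darcy's law rearranged: K = Q·L / (A·Δh) = 0.0001495 × 0.289 / (0.008825 × 0.970) = 0.005047 m/s = 436.1 m/day.

436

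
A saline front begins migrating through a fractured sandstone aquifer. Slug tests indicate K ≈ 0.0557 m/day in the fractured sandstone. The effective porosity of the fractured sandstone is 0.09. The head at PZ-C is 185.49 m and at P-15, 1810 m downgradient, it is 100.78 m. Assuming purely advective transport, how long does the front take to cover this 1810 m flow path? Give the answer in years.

171

Hydraulic gradient i = (185.49 − 100.78) / 1810 = 84.71 / 1810 = 0.04680.
Darcy flux q = K · i = 0.05570 × 0.04680 = 0.002607 m/day.
Seepage velocity v = q / n_e = 0.002607 / 0.09 = 0.02896 m/day.
Travel time t = L / v = 1810 / 0.02896 = 62490 days = 171.1 years.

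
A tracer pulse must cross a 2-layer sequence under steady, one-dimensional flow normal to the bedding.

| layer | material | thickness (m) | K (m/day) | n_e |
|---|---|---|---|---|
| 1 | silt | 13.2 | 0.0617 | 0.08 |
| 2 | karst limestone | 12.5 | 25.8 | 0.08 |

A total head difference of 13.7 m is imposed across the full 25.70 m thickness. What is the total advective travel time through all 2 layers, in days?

32.2

With flow normal to the layers, continuity requires the same specific discharge q through every layer.
Σ(b_i/K_i) = 13.2/0.0617 + 12.5/25.8 = 214.4 d.
q = Δh / Σ(b_i/K_i) = 13.7 / 214.4 = 0.06389 m/day.
In each layer the seepage velocity is v_i = q/n_i, so the layer transit time is t_i = b_i·n_i / q:
  layer 1 (silt): t_1 = 13.2 × 0.08 / 0.06389 = 16.53 d
  layer 2 (karst limestone): t_2 = 12.5 × 0.08 / 0.06389 = 15.65 d
Total t = Σ t_i = 32.18 days.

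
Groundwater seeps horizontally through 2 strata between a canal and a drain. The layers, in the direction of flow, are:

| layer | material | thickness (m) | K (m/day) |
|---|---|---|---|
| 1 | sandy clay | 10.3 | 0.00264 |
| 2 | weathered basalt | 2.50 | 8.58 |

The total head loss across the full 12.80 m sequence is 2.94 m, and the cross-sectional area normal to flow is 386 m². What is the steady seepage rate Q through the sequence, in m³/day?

0.291

Flow is perpendicular to layering, so the layers act in series and the equivalent K is the thickness-weighted harmonic mean.
Total thickness L = 10.3 + 2.50 = 12.80 m.
Σ(b_i/K_i) = 10.3/0.00264 + 2.50/8.58 = 3902 d.
K_eq = L / Σ(b_i/K_i) = 12.80 / 3902 = 0.003281 m/day.
Q = K_eq · A · (Δh/L) = 0.003281 × 386 × (2.94/12.80) = 0.2908 m³/day.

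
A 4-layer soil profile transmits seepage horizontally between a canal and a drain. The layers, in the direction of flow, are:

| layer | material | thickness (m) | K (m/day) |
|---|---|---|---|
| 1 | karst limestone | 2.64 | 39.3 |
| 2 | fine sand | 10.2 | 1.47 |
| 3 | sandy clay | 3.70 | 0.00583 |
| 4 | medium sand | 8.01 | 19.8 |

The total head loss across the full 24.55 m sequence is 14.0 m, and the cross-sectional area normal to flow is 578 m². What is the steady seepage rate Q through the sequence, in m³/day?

12.6

Flow is perpendicular to layering, so the layers act in series and the equivalent K is the thickness-weighted harmonic mean.
Total thickness L = 2.64 + 10.2 + 3.70 + 8.01 = 24.55 m.
Σ(b_i/K_i) = 2.64/39.3 + 10.2/1.47 + 3.70/0.00583 + 8.01/19.8 = 642.1 d.
K_eq = L / Σ(b_i/K_i) = 24.55 / 642.1 = 0.03824 m/day.
Q = K_eq · A · (Δh/L) = 0.03824 × 578 × (14.0/24.55) = 12.60 m³/day.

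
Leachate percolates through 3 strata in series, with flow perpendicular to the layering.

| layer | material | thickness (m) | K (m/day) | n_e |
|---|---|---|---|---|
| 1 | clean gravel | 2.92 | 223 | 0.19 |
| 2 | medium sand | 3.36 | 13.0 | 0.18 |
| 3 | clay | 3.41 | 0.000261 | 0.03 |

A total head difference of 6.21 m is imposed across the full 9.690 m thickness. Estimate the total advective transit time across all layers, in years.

7.27

With flow normal to the layers, continuity requires the same specific discharge q through every layer.
Σ(b_i/K_i) = 2.92/223 + 3.36/13.0 + 3.41/0.000261 = 13065 d.
q = Δh / Σ(b_i/K_i) = 6.21 / 13065 = 0.0004753 m/day.
In each layer the seepage velocity is v_i = q/n_i, so the layer transit time is t_i = b_i·n_i / q:
  layer 1 (clean gravel): t_1 = 2.92 × 0.19 / 0.0004753 = 1167 d
  layer 2 (medium sand): t_2 = 3.36 × 0.18 / 0.0004753 = 1272 d
  layer 3 (clay): t_3 = 3.41 × 0.03 / 0.0004753 = 215.2 d
Total t = Σ t_i = 2655 days = 7.269 years.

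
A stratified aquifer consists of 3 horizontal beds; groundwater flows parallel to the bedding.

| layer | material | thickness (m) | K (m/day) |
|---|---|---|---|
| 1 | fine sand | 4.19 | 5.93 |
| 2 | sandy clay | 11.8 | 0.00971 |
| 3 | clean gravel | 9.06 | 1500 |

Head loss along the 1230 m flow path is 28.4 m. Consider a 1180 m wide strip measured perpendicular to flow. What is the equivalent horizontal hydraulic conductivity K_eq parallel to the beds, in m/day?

544

Flow is parallel to layering, so each bed carries its own Darcy discharge and the transmissivities add.
Σ(K_i·b_i) = 5.93×4.19 + 0.00971×11.8 + 1500×9.06 = 13615 m²/day.
Total thickness b = 25.05 m, so K_eq = Σ(K_i·b_i)/b = 543.5 m/day.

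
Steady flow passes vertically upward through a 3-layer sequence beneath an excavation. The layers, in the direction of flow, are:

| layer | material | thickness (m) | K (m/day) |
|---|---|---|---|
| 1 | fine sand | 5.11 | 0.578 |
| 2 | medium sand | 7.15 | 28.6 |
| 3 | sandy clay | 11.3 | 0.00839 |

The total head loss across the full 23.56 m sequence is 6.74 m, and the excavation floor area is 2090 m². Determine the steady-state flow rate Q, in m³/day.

10.4

Flow is perpendicular to layering, so the layers act in series and the equivalent K is the thickness-weighted harmonic mean.
Total thickness L = 5.11 + 7.15 + 11.3 = 23.56 m.
Σ(b_i/K_i) = 5.11/0.578 + 7.15/28.6 + 11.3/0.00839 = 1356 d.
K_eq = L / Σ(b_i/K_i) = 23.56 / 1356 = 0.01738 m/day.
Q = K_eq · A · (Δh/L) = 0.01738 × 2090 × (6.74/23.56) = 10.39 m³/day.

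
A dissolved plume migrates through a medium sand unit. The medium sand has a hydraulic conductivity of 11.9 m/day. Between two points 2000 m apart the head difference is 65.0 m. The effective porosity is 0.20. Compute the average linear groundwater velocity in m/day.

1.93

Hydraulic gradient i = Δh / L = 65.0 / 2000 = 0.03250.
Darcy flux q = K · i = 11.90 × 0.03250 = 0.3868 m/day.
Seepage velocity v = q / n_e = 0.3868 / 0.20 = 1.934 m/day.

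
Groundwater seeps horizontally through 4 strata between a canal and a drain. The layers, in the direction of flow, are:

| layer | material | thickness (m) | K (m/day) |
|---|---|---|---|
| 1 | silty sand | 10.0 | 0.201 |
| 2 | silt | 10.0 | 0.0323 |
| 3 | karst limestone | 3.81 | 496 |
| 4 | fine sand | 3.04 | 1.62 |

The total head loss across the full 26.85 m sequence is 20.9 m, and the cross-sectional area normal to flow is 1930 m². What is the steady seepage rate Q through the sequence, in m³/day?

Flow is perpendicular to layering, so the layers act in series and the equivalent K is the thickness-weighted harmonic mean.
Total thickness L = 10.0 + 10.0 + 3.81 + 3.04 = 26.85 m.
Σ(b_i/K_i) = 10.0/0.201 + 10.0/0.0323 + 3.81/496 + 3.04/1.62 = 361.2 d.
K_eq = L / Σ(b_i/K_i) = 26.85 / 361.2 = 0.07433 m/day.
Q = K_eq · A · (Δh/L) = 0.07433 × 1930 × (20.9/26.85) = 111.7 m³/day.

112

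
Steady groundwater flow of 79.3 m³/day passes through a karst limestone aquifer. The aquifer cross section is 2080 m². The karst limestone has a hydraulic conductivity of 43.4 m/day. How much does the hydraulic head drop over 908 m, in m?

0.798

From Q = K·A·i, i = Q / (K·A) = 79.3 / (43.40 × 2080) = 0.0008785.
Head loss Δh = i · L = 0.0008785 × 908 = 0.7976 m.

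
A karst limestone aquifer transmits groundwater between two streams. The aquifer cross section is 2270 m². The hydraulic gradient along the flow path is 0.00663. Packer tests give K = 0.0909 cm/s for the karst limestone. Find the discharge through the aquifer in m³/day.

1180

Convert K: 0.0909 cm/s × 864 = 78.54 m/day.
Hydraulic gradient i = 0.00663.
Darcy's law: Q = K · A · i = 78.54 × 2270 × 0.006630 = 1182 m³/day.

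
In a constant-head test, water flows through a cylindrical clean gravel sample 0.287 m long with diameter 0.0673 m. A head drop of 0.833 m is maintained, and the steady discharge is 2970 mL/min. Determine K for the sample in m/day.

414

Cross-sectional area A = π·(d/2)² = π × (0.0673/2)² = 0.003557 m².
Convert discharge: 2970 mL/min = 4.950e-05 m³/s.
Darcy's law rearranged: K = Q·L / (A·Δh) = 4.950e-05 × 0.287 / (0.003557 × 0.833) = 0.004794 m/s = 414.2 m/day.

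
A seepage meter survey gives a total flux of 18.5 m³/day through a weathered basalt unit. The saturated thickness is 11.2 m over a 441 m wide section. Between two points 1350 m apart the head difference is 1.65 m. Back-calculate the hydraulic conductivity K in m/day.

3.06

Cross-sectional area A = 441 × 11.2 = 4939 m².
Hydraulic gradient i = Δh / L = 1.65 / 1350 = 0.001222.
From Q = K·A·i, K = Q / (A·i) = 18.5 / (4939 × 0.001222) = 3.065 m/day.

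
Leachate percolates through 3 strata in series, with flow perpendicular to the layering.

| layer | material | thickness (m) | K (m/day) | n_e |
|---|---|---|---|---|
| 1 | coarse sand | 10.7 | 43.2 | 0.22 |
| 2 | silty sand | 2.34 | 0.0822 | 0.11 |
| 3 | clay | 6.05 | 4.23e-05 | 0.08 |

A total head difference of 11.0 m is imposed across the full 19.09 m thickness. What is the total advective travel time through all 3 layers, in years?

With flow normal to the layers, continuity requires the same specific discharge q through every layer.
Σ(b_i/K_i) = 10.7/43.2 + 2.34/0.0822 + 6.05/4.23e-05 = 1.431e+05 d.
q = Δh / Σ(b_i/K_i) = 11.0 / 1.431e+05 = 7.689e-05 m/day.
In each layer the seepage velocity is v_i = q/n_i, so the layer transit time is t_i = b_i·n_i / q:
  layer 1 (coarse sand): t_1 = 10.7 × 0.22 / 7.689e-05 = 30614 d
  layer 2 (silty sand): t_2 = 2.34 × 0.11 / 7.689e-05 = 3347 d
  layer 3 (clay): t_3 = 6.05 × 0.08 / 7.689e-05 = 6294 d
Total t = Σ t_i = 40256 days = 110.2 years.

110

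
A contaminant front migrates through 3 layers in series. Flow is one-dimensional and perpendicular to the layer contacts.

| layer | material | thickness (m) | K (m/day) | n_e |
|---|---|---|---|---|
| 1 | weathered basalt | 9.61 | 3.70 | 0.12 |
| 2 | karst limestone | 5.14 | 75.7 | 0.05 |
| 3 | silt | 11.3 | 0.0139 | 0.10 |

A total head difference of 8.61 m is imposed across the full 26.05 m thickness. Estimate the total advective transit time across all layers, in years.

0.659

With flow normal to the layers, continuity requires the same specific discharge q through every layer.
Σ(b_i/K_i) = 9.61/3.70 + 5.14/75.7 + 11.3/0.0139 = 815.6 d.
q = Δh / Σ(b_i/K_i) = 8.61 / 815.6 = 0.01056 m/day.
In each layer the seepage velocity is v_i = q/n_i, so the layer transit time is t_i = b_i·n_i / q:
  layer 1 (weathered basalt): t_1 = 9.61 × 0.12 / 0.01056 = 109.2 d
  layer 2 (karst limestone): t_2 = 5.14 × 0.05 / 0.01056 = 24.35 d
  layer 3 (silt): t_3 = 11.3 × 0.10 / 0.01056 = 107.0 d
Total t = Σ t_i = 240.6 days = 0.6588 years.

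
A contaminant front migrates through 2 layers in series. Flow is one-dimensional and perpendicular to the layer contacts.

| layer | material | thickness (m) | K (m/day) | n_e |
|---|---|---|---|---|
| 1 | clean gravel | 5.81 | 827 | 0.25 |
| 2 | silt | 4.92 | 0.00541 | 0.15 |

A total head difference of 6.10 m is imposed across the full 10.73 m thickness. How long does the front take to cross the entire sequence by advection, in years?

0.894

With flow normal to the layers, continuity requires the same specific discharge q through every layer.
Σ(b_i/K_i) = 5.81/827 + 4.92/0.00541 = 909.4 d.
q = Δh / Σ(b_i/K_i) = 6.10 / 909.4 = 0.006707 m/day.
In each layer the seepage velocity is v_i = q/n_i, so the layer transit time is t_i = b_i·n_i / q:
  layer 1 (clean gravel): t_1 = 5.81 × 0.25 / 0.006707 = 216.5 d
  layer 2 (silt): t_2 = 4.92 × 0.15 / 0.006707 = 110.0 d
Total t = Σ t_i = 326.6 days = 0.8941 years.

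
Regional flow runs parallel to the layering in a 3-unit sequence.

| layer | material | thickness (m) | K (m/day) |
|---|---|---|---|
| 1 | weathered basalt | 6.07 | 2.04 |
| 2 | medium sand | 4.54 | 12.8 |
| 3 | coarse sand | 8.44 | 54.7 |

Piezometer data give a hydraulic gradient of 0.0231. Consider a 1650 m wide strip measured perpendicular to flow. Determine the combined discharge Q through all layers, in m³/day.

20300

Flow is parallel to layering, so each bed carries its own Darcy discharge and the transmissivities add.
Σ(K_i·b_i) = 2.04×6.07 + 12.8×4.54 + 54.7×8.44 = 532.2 m²/day.
Hydraulic gradient i = 0.0231.
Q = Σ(K_i·b_i) · W · i = 532.2 × 1650 × 0.02310 = 20283 m³/day.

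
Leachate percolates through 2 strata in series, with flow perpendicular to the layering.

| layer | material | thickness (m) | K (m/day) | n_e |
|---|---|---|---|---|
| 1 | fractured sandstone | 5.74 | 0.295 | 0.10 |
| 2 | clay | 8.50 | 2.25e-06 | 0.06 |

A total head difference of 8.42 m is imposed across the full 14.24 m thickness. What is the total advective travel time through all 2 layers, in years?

1330

With flow normal to the layers, continuity requires the same specific discharge q through every layer.
Σ(b_i/K_i) = 5.74/0.295 + 8.50/2.25e-06 = 3.778e+06 d.
q = Δh / Σ(b_i/K_i) = 8.42 / 3.778e+06 = 2.229e-06 m/day.
In each layer the seepage velocity is v_i = q/n_i, so the layer transit time is t_i = b_i·n_i / q:
  layer 1 (fractured sandstone): t_1 = 5.74 × 0.10 / 2.229e-06 = 2.575e+05 d
  layer 2 (clay): t_2 = 8.50 × 0.06 / 2.229e-06 = 2.288e+05 d
Total t = Σ t_i = 4.864e+05 days = 1332 years.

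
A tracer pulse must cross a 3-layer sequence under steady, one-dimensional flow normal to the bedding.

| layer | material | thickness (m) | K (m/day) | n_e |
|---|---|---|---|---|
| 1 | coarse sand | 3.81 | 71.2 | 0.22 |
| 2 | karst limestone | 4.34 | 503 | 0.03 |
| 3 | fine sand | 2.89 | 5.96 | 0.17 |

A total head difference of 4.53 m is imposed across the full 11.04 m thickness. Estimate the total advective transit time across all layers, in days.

With flow normal to the layers, continuity requires the same specific discharge q through every layer.
Σ(b_i/K_i) = 3.81/71.2 + 4.34/503 + 2.89/5.96 = 0.5470 d.
q = Δh / Σ(b_i/K_i) = 4.53 / 0.5470 = 8.281 m/day.
In each layer the seepage velocity is v_i = q/n_i, so the layer transit time is t_i = b_i·n_i / q:
  layer 1 (coarse sand): t_1 = 3.81 × 0.22 / 8.281 = 0.1012 d
  layer 2 (karst limestone): t_2 = 4.34 × 0.03 / 8.281 = 0.01572 d
  layer 3 (fine sand): t_3 = 2.89 × 0.17 / 8.281 = 0.05933 d
Total t = Σ t_i = 0.1763 days.

0.176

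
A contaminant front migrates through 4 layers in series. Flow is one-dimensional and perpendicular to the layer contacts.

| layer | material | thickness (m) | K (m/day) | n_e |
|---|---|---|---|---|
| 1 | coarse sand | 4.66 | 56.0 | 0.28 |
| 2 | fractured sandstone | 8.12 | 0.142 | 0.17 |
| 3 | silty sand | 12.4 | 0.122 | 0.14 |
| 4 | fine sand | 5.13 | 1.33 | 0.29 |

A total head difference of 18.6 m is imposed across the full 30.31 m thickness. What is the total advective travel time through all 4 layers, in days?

With flow normal to the layers, continuity requires the same specific discharge q through every layer.
Σ(b_i/K_i) = 4.66/56.0 + 8.12/0.142 + 12.4/0.122 + 5.13/1.33 = 162.8 d.
q = Δh / Σ(b_i/K_i) = 18.6 / 162.8 = 0.1143 m/day.
In each layer the seepage velocity is v_i = q/n_i, so the layer transit time is t_i = b_i·n_i / q:
  layer 1 (coarse sand): t_1 = 4.66 × 0.28 / 0.1143 = 11.42 d
  layer 2 (fractured sandstone): t_2 = 8.12 × 0.17 / 0.1143 = 12.08 d
  layer 3 (silty sand): t_3 = 12.4 × 0.14 / 0.1143 = 15.19 d
  layer 4 (fine sand): t_4 = 5.13 × 0.29 / 0.1143 = 13.02 d
Total t = Σ t_i = 51.71 days.

51.7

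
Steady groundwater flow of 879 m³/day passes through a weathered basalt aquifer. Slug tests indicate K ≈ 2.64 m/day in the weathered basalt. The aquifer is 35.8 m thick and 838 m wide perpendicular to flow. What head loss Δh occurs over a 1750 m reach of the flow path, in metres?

Cross-sectional area A = 838 × 35.8 = 30000 m².
From Q = K·A·i, i = Q / (K·A) = 879 / (2.640 × 30000) = 0.01110.
Head loss Δh = i · L = 0.01110 × 1750 = 19.42 m.

19.4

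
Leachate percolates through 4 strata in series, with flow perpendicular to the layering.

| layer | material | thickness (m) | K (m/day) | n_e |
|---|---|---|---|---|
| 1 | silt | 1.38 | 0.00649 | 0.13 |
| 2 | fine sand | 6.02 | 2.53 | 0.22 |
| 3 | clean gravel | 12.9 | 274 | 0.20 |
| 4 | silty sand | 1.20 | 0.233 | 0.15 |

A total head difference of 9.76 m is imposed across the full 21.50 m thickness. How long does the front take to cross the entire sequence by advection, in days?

96.2

With flow normal to the layers, continuity requires the same specific discharge q through every layer.
Σ(b_i/K_i) = 1.38/0.00649 + 6.02/2.53 + 12.9/274 + 1.20/0.233 = 220.2 d.
q = Δh / Σ(b_i/K_i) = 9.76 / 220.2 = 0.04432 m/day.
In each layer the seepage velocity is v_i = q/n_i, so the layer transit time is t_i = b_i·n_i / q:
  layer 1 (silt): t_1 = 1.38 × 0.13 / 0.04432 = 4.048 d
  layer 2 (fine sand): t_2 = 6.02 × 0.22 / 0.04432 = 29.88 d
  layer 3 (clean gravel): t_3 = 12.9 × 0.20 / 0.04432 = 58.21 d
  layer 4 (silty sand): t_4 = 1.20 × 0.15 / 0.04432 = 4.061 d
Total t = Σ t_i = 96.20 days.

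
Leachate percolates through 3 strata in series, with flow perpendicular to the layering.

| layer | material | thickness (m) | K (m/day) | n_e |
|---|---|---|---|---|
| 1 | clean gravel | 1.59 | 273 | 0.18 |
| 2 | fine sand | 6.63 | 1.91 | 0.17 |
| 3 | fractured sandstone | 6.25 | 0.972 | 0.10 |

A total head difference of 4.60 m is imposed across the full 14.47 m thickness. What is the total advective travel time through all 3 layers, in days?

With flow normal to the layers, continuity requires the same specific discharge q through every layer.
Σ(b_i/K_i) = 1.59/273 + 6.63/1.91 + 6.25/0.972 = 9.907 d.
q = Δh / Σ(b_i/K_i) = 4.60 / 9.907 = 0.4643 m/day.
In each layer the seepage velocity is v_i = q/n_i, so the layer transit time is t_i = b_i·n_i / q:
  layer 1 (clean gravel): t_1 = 1.59 × 0.18 / 0.4643 = 0.6164 d
  layer 2 (fine sand): t_2 = 6.63 × 0.17 / 0.4643 = 2.427 d
  layer 3 (fractured sandstone): t_3 = 6.25 × 0.10 / 0.4643 = 1.346 d
Total t = Σ t_i = 4.390 days.

4.39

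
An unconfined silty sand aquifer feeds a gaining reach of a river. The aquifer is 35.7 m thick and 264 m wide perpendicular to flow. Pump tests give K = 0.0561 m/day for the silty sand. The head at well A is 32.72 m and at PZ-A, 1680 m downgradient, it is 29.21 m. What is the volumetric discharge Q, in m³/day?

1.10

Cross-sectional area A = 264 × 35.7 = 9425 m².
Hydraulic gradient i = (32.72 − 29.21) / 1680 = 3.51 / 1680 = 0.002089.
Darcy's law: Q = K · A · i = 0.05610 × 9425 × 0.002089 = 1.105 m³/day.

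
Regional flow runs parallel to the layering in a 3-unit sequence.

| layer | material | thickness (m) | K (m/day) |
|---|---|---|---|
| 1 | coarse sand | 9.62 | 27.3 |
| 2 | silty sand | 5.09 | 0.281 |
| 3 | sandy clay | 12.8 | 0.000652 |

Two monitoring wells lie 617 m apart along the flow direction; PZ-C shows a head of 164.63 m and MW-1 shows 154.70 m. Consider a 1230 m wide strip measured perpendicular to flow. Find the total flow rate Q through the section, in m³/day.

5230

Flow is parallel to layering, so each bed carries its own Darcy discharge and the transmissivities add.
Σ(K_i·b_i) = 27.3×9.62 + 0.281×5.09 + 0.000652×12.8 = 264.1 m²/day.
Hydraulic gradient i = (164.63 − 154.70) / 617 = 9.93 / 617 = 0.01609.
Q = Σ(K_i·b_i) · W · i = 264.1 × 1230 × 0.01609 = 5227 m³/day.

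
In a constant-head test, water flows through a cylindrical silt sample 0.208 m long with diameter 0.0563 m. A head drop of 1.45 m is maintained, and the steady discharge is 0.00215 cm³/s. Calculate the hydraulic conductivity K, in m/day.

Cross-sectional area A = π·(d/2)² = π × (0.0563/2)² = 0.002489 m².
Convert discharge: 0.00215 cm³/s = 2.150e-09 m³/s.
Darcy's law rearranged: K = Q·L / (A·Δh) = 2.150e-09 × 0.208 / (0.002489 × 1.45) = 1.239e-07 m/s = 0.01070 m/day.

0.0107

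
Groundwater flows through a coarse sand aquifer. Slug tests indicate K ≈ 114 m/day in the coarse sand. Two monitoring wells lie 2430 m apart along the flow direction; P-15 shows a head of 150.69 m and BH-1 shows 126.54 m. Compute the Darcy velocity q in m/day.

Hydraulic gradient i = (150.69 − 126.54) / 2430 = 24.15 / 2430 = 0.009938.
Specific discharge q = K · i = 114.0 × 0.009938 = 1.133 m/day.

1.13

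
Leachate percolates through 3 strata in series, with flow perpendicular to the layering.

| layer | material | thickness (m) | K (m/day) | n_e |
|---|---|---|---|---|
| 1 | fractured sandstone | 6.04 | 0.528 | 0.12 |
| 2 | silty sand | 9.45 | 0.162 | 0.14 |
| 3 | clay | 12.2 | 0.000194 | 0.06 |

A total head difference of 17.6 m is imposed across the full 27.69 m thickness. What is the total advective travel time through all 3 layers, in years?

27.2

With flow normal to the layers, continuity requires the same specific discharge q through every layer.
Σ(b_i/K_i) = 6.04/0.528 + 9.45/0.162 + 12.2/0.000194 = 62956 d.
q = Δh / Σ(b_i/K_i) = 17.6 / 62956 = 0.0002796 m/day.
In each layer the seepage velocity is v_i = q/n_i, so the layer transit time is t_i = b_i·n_i / q:
  layer 1 (fractured sandstone): t_1 = 6.04 × 0.12 / 0.0002796 = 2593 d
  layer 2 (silty sand): t_2 = 9.45 × 0.14 / 0.0002796 = 4732 d
  layer 3 (clay): t_3 = 12.2 × 0.06 / 0.0002796 = 2618 d
Total t = Σ t_i = 9944 days = 27.22 years.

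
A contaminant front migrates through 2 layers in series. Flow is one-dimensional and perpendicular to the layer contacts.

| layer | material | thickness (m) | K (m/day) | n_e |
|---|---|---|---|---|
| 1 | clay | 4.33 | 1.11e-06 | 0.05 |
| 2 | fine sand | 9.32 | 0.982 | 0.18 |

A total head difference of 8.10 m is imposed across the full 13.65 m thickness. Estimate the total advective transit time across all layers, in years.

2500

With flow normal to the layers, continuity requires the same specific discharge q through every layer.
Σ(b_i/K_i) = 4.33/1.11e-06 + 9.32/0.982 = 3.901e+06 d.
q = Δh / Σ(b_i/K_i) = 8.10 / 3.901e+06 = 2.076e-06 m/day.
In each layer the seepage velocity is v_i = q/n_i, so the layer transit time is t_i = b_i·n_i / q:
  layer 1 (clay): t_1 = 4.33 × 0.05 / 2.076e-06 = 1.043e+05 d
  layer 2 (fine sand): t_2 = 9.32 × 0.18 / 2.076e-06 = 8.079e+05 d
Total t = Σ t_i = 9.122e+05 days = 2497 years.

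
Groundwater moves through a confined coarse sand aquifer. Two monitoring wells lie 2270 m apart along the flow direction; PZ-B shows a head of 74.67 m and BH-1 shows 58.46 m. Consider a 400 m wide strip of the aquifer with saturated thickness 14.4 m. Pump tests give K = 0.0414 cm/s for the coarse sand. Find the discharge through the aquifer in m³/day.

1470

Convert K: 0.0414 cm/s × 864 = 35.77 m/day.
Cross-sectional area A = 400 × 14.4 = 5760 m².
Hydraulic gradient i = (74.67 − 58.46) / 2270 = 16.21 / 2270 = 0.007141.
Darcy's law: Q = K · A · i = 35.77 × 5760 × 0.007141 = 1471 m³/day.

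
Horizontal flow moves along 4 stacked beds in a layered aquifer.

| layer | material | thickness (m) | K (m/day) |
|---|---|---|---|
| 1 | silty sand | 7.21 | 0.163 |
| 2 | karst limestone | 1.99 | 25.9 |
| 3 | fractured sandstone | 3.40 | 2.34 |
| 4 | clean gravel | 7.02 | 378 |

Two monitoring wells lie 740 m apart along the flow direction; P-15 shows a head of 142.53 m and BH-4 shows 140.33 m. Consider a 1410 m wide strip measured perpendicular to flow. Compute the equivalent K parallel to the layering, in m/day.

Flow is parallel to layering, so each bed carries its own Darcy discharge and the transmissivities add.
Σ(K_i·b_i) = 0.163×7.21 + 25.9×1.99 + 2.34×3.40 + 378×7.02 = 2714 m²/day.
Total thickness b = 19.62 m, so K_eq = Σ(K_i·b_i)/b = 138.3 m/day.

138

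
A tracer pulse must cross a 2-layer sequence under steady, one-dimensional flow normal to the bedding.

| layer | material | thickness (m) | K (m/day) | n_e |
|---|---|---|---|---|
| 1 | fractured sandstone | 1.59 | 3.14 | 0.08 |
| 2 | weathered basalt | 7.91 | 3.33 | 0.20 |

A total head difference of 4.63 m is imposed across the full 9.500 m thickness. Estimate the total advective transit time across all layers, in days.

1.06

With flow normal to the layers, continuity requires the same specific discharge q through every layer.
Σ(b_i/K_i) = 1.59/3.14 + 7.91/3.33 = 2.882 d.
q = Δh / Σ(b_i/K_i) = 4.63 / 2.882 = 1.607 m/day.
In each layer the seepage velocity is v_i = q/n_i, so the layer transit time is t_i = b_i·n_i / q:
  layer 1 (fractured sandstone): t_1 = 1.59 × 0.08 / 1.607 = 0.07917 d
  layer 2 (weathered basalt): t_2 = 7.91 × 0.20 / 1.607 = 0.9846 d
Total t = Σ t_i = 1.064 days.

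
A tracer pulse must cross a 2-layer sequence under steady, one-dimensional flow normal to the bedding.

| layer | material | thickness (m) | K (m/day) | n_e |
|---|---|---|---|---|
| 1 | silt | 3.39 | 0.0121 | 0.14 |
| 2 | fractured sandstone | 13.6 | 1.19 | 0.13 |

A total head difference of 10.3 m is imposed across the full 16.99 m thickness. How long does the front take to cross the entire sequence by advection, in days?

63.5

With flow normal to the layers, continuity requires the same specific discharge q through every layer.
Σ(b_i/K_i) = 3.39/0.0121 + 13.6/1.19 = 291.6 d.
q = Δh / Σ(b_i/K_i) = 10.3 / 291.6 = 0.03532 m/day.
In each layer the seepage velocity is v_i = q/n_i, so the layer transit time is t_i = b_i·n_i / q:
  layer 1 (silt): t_1 = 3.39 × 0.14 / 0.03532 = 13.44 d
  layer 2 (fractured sandstone): t_2 = 13.6 × 0.13 / 0.03532 = 50.05 d
Total t = Σ t_i = 63.49 days.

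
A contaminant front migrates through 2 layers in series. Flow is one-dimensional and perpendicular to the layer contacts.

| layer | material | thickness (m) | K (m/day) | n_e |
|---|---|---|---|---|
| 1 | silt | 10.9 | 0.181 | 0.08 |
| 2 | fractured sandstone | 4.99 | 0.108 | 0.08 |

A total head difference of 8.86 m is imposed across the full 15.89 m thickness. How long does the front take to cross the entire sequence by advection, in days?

With flow normal to the layers, continuity requires the same specific discharge q through every layer.
Σ(b_i/K_i) = 10.9/0.181 + 4.99/0.108 = 106.4 d.
q = Δh / Σ(b_i/K_i) = 8.86 / 106.4 = 0.08325 m/day.
In each layer the seepage velocity is v_i = q/n_i, so the layer transit time is t_i = b_i·n_i / q:
  layer 1 (silt): t_1 = 10.9 × 0.08 / 0.08325 = 10.47 d
  layer 2 (fractured sandstone): t_2 = 4.99 × 0.08 / 0.08325 = 4.795 d
Total t = Σ t_i = 15.27 days.

15.3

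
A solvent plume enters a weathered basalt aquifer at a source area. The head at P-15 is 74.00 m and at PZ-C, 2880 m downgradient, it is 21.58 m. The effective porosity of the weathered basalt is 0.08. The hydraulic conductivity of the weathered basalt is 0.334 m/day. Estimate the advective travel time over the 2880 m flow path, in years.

104

Hydraulic gradient i = (74.00 − 21.58) / 2880 = 52.42 / 2880 = 0.01820.
Darcy flux q = K · i = 0.3340 × 0.01820 = 0.006079 m/day.
Seepage velocity v = q / n_e = 0.006079 / 0.08 = 0.07599 m/day.
Travel time t = L / v = 2880 / 0.07599 = 37899 days = 103.8 years.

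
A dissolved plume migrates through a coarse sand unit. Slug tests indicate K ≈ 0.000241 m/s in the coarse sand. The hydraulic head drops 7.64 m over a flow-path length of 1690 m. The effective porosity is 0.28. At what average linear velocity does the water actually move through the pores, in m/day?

Convert K: 0.000241 m/s × 86400 = 20.82 m/day.
Hydraulic gradient i = Δh / L = 7.64 / 1690 = 0.004521.
Darcy flux q = K · i = 20.82 × 0.004521 = 0.09413 m/day.
Seepage velocity v = q / n_e = 0.09413 / 0.28 = 0.3362 m/day.

0.336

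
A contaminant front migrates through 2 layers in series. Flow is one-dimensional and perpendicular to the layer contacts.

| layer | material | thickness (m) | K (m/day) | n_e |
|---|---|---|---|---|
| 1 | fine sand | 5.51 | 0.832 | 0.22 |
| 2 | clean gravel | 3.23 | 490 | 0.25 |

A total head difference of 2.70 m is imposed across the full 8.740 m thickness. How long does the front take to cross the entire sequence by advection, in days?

With flow normal to the layers, continuity requires the same specific discharge q through every layer.
Σ(b_i/K_i) = 5.51/0.832 + 3.23/490 = 6.629 d.
q = Δh / Σ(b_i/K_i) = 2.70 / 6.629 = 0.4073 m/day.
In each layer the seepage velocity is v_i = q/n_i, so the layer transit time is t_i = b_i·n_i / q:
  layer 1 (fine sand): t_1 = 5.51 × 0.22 / 0.4073 = 2.976 d
  layer 2 (clean gravel): t_2 = 3.23 × 0.25 / 0.4073 = 1.983 d
Total t = Σ t_i = 4.959 days.

4.96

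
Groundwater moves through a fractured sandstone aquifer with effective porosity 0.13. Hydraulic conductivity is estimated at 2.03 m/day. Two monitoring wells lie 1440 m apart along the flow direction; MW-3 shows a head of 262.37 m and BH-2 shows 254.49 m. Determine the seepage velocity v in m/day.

Hydraulic gradient i = (262.37 − 254.49) / 1440 = 7.88 / 1440 = 0.005472.
Darcy flux q = K · i = 2.030 × 0.005472 = 0.01111 m/day.
Seepage velocity v = q / n_e = 0.01111 / 0.13 = 0.08545 m/day.

0.0855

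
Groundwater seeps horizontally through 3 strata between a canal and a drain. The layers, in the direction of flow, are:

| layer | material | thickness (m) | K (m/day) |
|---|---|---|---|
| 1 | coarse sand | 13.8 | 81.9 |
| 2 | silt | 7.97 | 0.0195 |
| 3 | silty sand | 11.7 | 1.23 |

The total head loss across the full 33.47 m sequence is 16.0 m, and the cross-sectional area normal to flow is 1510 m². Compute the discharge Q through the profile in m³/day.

57.7

Flow is perpendicular to layering, so the layers act in series and the equivalent K is the thickness-weighted harmonic mean.
Total thickness L = 13.8 + 7.97 + 11.7 = 33.47 m.
Σ(b_i/K_i) = 13.8/81.9 + 7.97/0.0195 + 11.7/1.23 = 418.4 d.
K_eq = L / Σ(b_i/K_i) = 33.47 / 418.4 = 0.08000 m/day.
Q = K_eq · A · (Δh/L) = 0.08000 × 1510 × (16.0/33.47) = 57.74 m³/day.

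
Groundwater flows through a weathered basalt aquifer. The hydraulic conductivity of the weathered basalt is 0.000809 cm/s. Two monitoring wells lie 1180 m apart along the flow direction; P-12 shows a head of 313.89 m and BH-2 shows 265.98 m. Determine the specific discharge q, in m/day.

0.0284

Convert K: 0.000809 cm/s × 864 = 0.6990 m/day.
Hydraulic gradient i = (313.89 − 265.98) / 1180 = 47.91 / 1180 = 0.04060.
Specific discharge q = K · i = 0.6990 × 0.04060 = 0.02838 m/day.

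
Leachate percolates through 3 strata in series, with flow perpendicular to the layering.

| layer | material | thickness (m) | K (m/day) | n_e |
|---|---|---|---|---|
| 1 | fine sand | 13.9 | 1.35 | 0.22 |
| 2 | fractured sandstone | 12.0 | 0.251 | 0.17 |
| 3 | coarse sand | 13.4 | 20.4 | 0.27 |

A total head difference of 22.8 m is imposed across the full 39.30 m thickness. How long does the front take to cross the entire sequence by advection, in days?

With flow normal to the layers, continuity requires the same specific discharge q through every layer.
Σ(b_i/K_i) = 13.9/1.35 + 12.0/0.251 + 13.4/20.4 = 58.76 d.
q = Δh / Σ(b_i/K_i) = 22.8 / 58.76 = 0.3880 m/day.
In each layer the seepage velocity is v_i = q/n_i, so the layer transit time is t_i = b_i·n_i / q:
  layer 1 (fine sand): t_1 = 13.9 × 0.22 / 0.3880 = 7.881 d
  layer 2 (fractured sandstone): t_2 = 12.0 × 0.17 / 0.3880 = 5.258 d
  layer 3 (coarse sand): t_3 = 13.4 × 0.27 / 0.3880 = 9.325 d
Total t = Σ t_i = 22.46 days.

22.5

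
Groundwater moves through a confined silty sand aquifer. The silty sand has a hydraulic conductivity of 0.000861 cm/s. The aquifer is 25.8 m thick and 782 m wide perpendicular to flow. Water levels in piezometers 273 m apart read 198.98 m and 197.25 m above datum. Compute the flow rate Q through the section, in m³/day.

95.1

Convert K: 0.000861 cm/s × 864 = 0.7439 m/day.
Cross-sectional area A = 782 × 25.8 = 20176 m².
Hydraulic gradient i = (198.98 − 197.25) / 273 = 1.73 / 273 = 0.006337.
Darcy's law: Q = K · A · i = 0.7439 × 20176 × 0.006337 = 95.11 m³/day.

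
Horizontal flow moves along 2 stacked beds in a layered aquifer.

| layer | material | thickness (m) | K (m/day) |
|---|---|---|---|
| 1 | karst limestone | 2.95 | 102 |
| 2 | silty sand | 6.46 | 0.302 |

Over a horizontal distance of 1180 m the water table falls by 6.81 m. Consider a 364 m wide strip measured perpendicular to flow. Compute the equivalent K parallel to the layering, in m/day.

Flow is parallel to layering, so each bed carries its own Darcy discharge and the transmissivities add.
Σ(K_i·b_i) = 102×2.95 + 0.302×6.46 = 302.9 m²/day.
Total thickness b = 9.410 m, so K_eq = Σ(K_i·b_i)/b = 32.18 m/day.

32.2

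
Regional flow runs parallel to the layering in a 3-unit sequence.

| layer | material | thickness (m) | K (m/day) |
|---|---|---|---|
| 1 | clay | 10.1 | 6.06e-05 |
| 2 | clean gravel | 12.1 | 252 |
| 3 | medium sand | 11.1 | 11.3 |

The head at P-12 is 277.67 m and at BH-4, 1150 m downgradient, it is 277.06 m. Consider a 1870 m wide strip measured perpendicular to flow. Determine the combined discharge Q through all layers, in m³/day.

3150

Flow is parallel to layering, so each bed carries its own Darcy discharge and the transmissivities add.
Σ(K_i·b_i) = 6.06e-05×10.1 + 252×12.1 + 11.3×11.1 = 3175 m²/day.
Hydraulic gradient i = (277.67 − 277.06) / 1150 = 0.61 / 1150 = 0.0005304.
Q = Σ(K_i·b_i) · W · i = 3175 × 1870 × 0.0005304 = 3149 m³/day.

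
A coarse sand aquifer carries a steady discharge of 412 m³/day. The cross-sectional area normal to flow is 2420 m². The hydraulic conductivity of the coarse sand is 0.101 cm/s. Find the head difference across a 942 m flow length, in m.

Convert K: 0.101 cm/s × 864 = 87.26 m/day.
From Q = K·A·i, i = Q / (K·A) = 412 / (87.26 × 2420) = 0.001951.
Head loss Δh = i · L = 0.001951 × 942 = 1.838 m.

1.84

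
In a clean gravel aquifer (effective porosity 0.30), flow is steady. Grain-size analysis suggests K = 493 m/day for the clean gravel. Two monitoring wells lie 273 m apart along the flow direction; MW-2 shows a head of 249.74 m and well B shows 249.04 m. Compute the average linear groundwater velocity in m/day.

Hydraulic gradient i = (249.74 − 249.04) / 273 = 0.7 / 273 = 0.002564.
Darcy flux q = K · i = 493.0 × 0.002564 = 1.264 m/day.
Seepage velocity v = q / n_e = 1.264 / 0.30 = 4.214 m/day.

4.21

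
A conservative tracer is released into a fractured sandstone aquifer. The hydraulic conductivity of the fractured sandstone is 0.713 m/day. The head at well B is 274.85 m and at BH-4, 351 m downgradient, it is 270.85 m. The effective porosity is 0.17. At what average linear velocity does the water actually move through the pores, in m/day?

Hydraulic gradient i = (274.85 − 270.85) / 351 = 4 / 351 = 0.01140.
Darcy flux q = K · i = 0.7130 × 0.01140 = 0.008125 m/day.
Seepage velocity v = q / n_e = 0.008125 / 0.17 = 0.04780 m/day.

0.0478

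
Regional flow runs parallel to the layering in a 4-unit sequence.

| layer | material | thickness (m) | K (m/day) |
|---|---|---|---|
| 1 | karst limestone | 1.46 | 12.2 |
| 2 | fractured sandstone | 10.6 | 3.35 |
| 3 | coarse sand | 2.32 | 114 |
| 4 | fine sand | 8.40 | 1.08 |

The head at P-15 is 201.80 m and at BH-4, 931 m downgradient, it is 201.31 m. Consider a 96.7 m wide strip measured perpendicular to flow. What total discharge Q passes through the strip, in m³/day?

Flow is parallel to layering, so each bed carries its own Darcy discharge and the transmissivities add.
Σ(K_i·b_i) = 12.2×1.46 + 3.35×10.6 + 114×2.32 + 1.08×8.40 = 326.9 m²/day.
Hydraulic gradient i = (201.80 − 201.31) / 931 = 0.49 / 931 = 0.0005263.
Q = Σ(K_i·b_i) · W · i = 326.9 × 96.7 × 0.0005263 = 16.64 m³/day.

16.6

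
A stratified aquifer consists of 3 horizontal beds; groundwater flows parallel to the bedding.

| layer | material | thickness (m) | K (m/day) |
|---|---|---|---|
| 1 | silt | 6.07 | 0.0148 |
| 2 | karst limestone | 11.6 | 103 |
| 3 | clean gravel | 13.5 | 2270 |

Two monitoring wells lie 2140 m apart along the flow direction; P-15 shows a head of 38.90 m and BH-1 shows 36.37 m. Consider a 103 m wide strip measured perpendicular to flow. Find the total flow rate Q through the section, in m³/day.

3880

Flow is parallel to layering, so each bed carries its own Darcy discharge and the transmissivities add.
Σ(K_i·b_i) = 0.0148×6.07 + 103×11.6 + 2270×13.5 = 31840 m²/day.
Hydraulic gradient i = (38.90 − 36.37) / 2140 = 2.53 / 2140 = 0.001182.
Q = Σ(K_i·b_i) · W · i = 31840 × 103 × 0.001182 = 3877 m³/day.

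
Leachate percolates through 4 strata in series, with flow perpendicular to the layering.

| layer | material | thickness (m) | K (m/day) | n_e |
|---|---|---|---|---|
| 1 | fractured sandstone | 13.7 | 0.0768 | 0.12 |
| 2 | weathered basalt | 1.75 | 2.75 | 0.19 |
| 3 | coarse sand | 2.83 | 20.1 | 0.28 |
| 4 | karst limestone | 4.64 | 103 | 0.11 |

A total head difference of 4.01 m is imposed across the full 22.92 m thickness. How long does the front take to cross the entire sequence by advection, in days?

With flow normal to the layers, continuity requires the same specific discharge q through every layer.
Σ(b_i/K_i) = 13.7/0.0768 + 1.75/2.75 + 2.83/20.1 + 4.64/103 = 179.2 d.
q = Δh / Σ(b_i/K_i) = 4.01 / 179.2 = 0.02238 m/day.
In each layer the seepage velocity is v_i = q/n_i, so the layer transit time is t_i = b_i·n_i / q:
  layer 1 (fractured sandstone): t_1 = 13.7 × 0.12 / 0.02238 = 73.47 d
  layer 2 (weathered basalt): t_2 = 1.75 × 0.19 / 0.02238 = 14.86 d
  layer 3 (coarse sand): t_3 = 2.83 × 0.28 / 0.02238 = 35.41 d
  layer 4 (karst limestone): t_4 = 4.64 × 0.11 / 0.02238 = 22.81 d
Total t = Σ t_i = 146.6 days.

147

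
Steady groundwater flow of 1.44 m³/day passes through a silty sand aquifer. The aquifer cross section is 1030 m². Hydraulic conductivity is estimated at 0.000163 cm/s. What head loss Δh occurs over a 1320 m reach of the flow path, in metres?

Convert K: 0.000163 cm/s × 864 = 0.1408 m/day.
From Q = K·A·i, i = Q / (K·A) = 1.44 / (0.1408 × 1030) = 0.009927.
Head loss Δh = i · L = 0.009927 × 1320 = 13.10 m.

13.1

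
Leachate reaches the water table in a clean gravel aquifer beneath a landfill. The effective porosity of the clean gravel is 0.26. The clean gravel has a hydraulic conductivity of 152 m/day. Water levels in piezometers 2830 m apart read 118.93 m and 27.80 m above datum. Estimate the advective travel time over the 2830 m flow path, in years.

0.412

Hydraulic gradient i = (118.93 − 27.80) / 2830 = 91.13 / 2830 = 0.03220.
Darcy flux q = K · i = 152.0 × 0.03220 = 4.895 m/day.
Seepage velocity v = q / n_e = 4.895 / 0.26 = 18.83 m/day.
Travel time t = L / v = 2830 / 18.83 = 150.3 days = 0.4116 years.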